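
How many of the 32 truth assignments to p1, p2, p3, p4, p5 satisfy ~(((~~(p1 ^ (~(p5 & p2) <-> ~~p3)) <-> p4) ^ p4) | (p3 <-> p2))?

p1  p2  p3  p4  p5  |  φ
T   T   T   T   T   |  F
T   T   T   T   F   |  F
T   T   T   F   T   |  F
T   T   T   F   F   |  F
T   T   F   T   T   |  F
T   T   F   T   F   |  T
T   T   F   F   T   |  F
T   T   F   F   F   |  T
T   F   T   T   T   |  F
T   F   T   T   F   |  F
T   F   T   F   T   |  F
T   F   T   F   F   |  F
T   F   F   T   T   |  F
T   F   F   T   F   |  F
T   F   F   F   T   |  F
T   F   F   F   F   |  F
F   T   T   T   T   |  F
F   T   T   T   F   |  F
F   T   T   F   T   |  F
F   T   T   F   F   |  F
F   T   F   T   T   |  T
F   T   F   T   F   |  F
F   T   F   F   T   |  T
F   T   F   F   F   |  F
F   F   T   T   T   |  T
F   F   T   T   F   |  T
F   F   T   F   T   |  T
F   F   T   F   F   |  T
F   F   F   T   T   |  F
F   F   F   T   F   |  F
F   F   F   F   T   |  F
F   F   F   F   F   |  F
The formula is true on 8 of the 32 rows.

8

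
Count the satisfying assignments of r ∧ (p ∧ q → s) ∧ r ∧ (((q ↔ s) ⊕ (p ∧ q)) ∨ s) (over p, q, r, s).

6

p  q  r  s  |  (p ∧ q)  ((p ∧ q) → s)  (q ↔ s)  ((q ↔ s) ⊕ (p ∧ q))  (((q ↔ s) ⊕ (p ∧ q)) ∨ s)  φ
0  0  0  0  |     0           1           1              1                       1              0
0  0  0  1  |     0           1           0              0                       1              0
0  0  1  0  |     0           1           1              1                       1              1
0  0  1  1  |     0           1           0              0                       1              1
0  1  0  0  |     0           1           0              0                       0              0
0  1  0  1  |     0           1           1              1                       1              0
0  1  1  0  |     0           1           0              0                       0              0
0  1  1  1  |     0           1           1              1                       1              1
1  0  0  0  |     0           1           1              1                       1              0
1  0  0  1  |     0           1           0              0                       1              0
1  0  1  0  |     0           1           1              1                       1              1
1  0  1  1  |     0           1           0              0                       1              1
1  1  0  0  |     1           0           0              1                       1              0
1  1  0  1  |     1           1           1              0                       1              0
1  1  1  0  |     1           0           0              1                       1              0
1  1  1  1  |     1           1           1              0                       1              1
The formula is true on 6 of the 16 rows.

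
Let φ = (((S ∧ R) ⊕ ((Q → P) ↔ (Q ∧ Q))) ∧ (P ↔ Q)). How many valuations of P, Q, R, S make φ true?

4

P  Q  R  S  |  φ
T  T  T  T  |  F
T  T  T  F  |  T
T  T  F  T  |  T
T  T  F  F  |  T
T  F  T  T  |  F
T  F  T  F  |  F
T  F  F  T  |  F
T  F  F  F  |  F
F  T  T  T  |  F
F  T  T  F  |  F
F  T  F  T  |  F
F  T  F  F  |  F
F  F  T  T  |  T
F  F  T  F  |  F
F  F  F  T  |  F
F  F  F  F  |  F
The formula is true on 4 of the 16 rows.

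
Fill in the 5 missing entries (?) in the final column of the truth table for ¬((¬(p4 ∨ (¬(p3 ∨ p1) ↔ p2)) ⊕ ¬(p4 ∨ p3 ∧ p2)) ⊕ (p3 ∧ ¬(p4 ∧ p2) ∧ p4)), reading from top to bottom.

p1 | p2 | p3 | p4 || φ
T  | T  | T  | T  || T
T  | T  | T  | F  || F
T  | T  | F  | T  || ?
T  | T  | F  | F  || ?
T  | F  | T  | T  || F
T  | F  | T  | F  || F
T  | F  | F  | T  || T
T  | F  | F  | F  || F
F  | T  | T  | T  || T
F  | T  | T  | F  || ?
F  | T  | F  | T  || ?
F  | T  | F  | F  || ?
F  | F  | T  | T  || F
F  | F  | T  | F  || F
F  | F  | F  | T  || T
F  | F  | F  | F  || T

T, T, F, T, F

Row p1=T, p2=T, p3=F, p4=T: (¬(p4 ∨ (¬(p3 ∨ p1) ↔ p2)) ⊕ ¬(p4 ∨ p3 ∧ p2)) = F, (p3 ∧ ¬(p4 ∧ p2) ∧ p4) = F, ((¬(p4 ∨ (¬(p3 ∨ p1) ↔ p2)) ⊕ ¬(p4 ∨ p3 ∧ p2)) ⊕ (p3 ∧ ¬(p4 ∧ p2) ∧ p4)) = F, so the formula = T.
Row p1=T, p2=T, p3=F, p4=F: (¬(p4 ∨ (¬(p3 ∨ p1) ↔ p2)) ⊕ ¬(p4 ∨ p3 ∧ p2)) = F, (p3 ∧ ¬(p4 ∧ p2) ∧ p4) = F, ((¬(p4 ∨ (¬(p3 ∨ p1) ↔ p2)) ⊕ ¬(p4 ∨ p3 ∧ p2)) ⊕ (p3 ∧ ¬(p4 ∧ p2) ∧ p4)) = F, so the formula = T.
Row p1=F, p2=T, p3=T, p4=F: (¬(p4 ∨ (¬(p3 ∨ p1) ↔ p2)) ⊕ ¬(p4 ∨ p3 ∧ p2)) = T, (p3 ∧ ¬(p4 ∧ p2) ∧ p4) = F, ((¬(p4 ∨ (¬(p3 ∨ p1) ↔ p2)) ⊕ ¬(p4 ∨ p3 ∧ p2)) ⊕ (p3 ∧ ¬(p4 ∧ p2) ∧ p4)) = T, so the formula = F.
Row p1=F, p2=T, p3=F, p4=T: (¬(p4 ∨ (¬(p3 ∨ p1) ↔ p2)) ⊕ ¬(p4 ∨ p3 ∧ p2)) = F, (p3 ∧ ¬(p4 ∧ p2) ∧ p4) = F, ((¬(p4 ∨ (¬(p3 ∨ p1) ↔ p2)) ⊕ ¬(p4 ∨ p3 ∧ p2)) ⊕ (p3 ∧ ¬(p4 ∧ p2) ∧ p4)) = F, so the formula = T.
Row p1=F, p2=T, p3=F, p4=F: (¬(p4 ∨ (¬(p3 ∨ p1) ↔ p2)) ⊕ ¬(p4 ∨ p3 ∧ p2)) = T, (p3 ∧ ¬(p4 ∧ p2) ∧ p4) = F, ((¬(p4 ∨ (¬(p3 ∨ p1) ↔ p2)) ⊕ ¬(p4 ∨ p3 ∧ p2)) ⊕ (p3 ∧ ¬(p4 ∧ p2) ∧ p4)) = T, so the formula = F.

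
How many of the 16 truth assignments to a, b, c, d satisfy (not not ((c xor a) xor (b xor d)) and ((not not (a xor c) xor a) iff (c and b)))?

a | b | c | d | φ
- | - | - | - | -
F | F | F | F | F
F | F | F | T | T
F | F | T | F | F
F | F | T | T | F
F | T | F | F | T
F | T | F | T | F
F | T | T | F | F
F | T | T | T | T
T | F | F | F | T
T | F | F | T | F
T | F | T | F | F
T | F | T | T | F
T | T | F | F | F
T | T | F | T | T
T | T | T | F | T
T | T | T | T | F
The formula is true on 6 of the 16 rows.

6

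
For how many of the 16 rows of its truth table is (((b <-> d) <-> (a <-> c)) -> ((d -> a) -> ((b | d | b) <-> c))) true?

13

a  b  c  d  |  φ
T  T  T  T  |  T
T  T  T  F  |  T
T  T  F  T  |  T
T  T  F  F  |  F
T  F  T  T  |  T
T  F  T  F  |  F
T  F  F  T  |  F
T  F  F  F  |  T
F  T  T  T  |  T
F  T  T  F  |  T
F  T  F  T  |  T
F  T  F  F  |  T
F  F  T  T  |  T
F  F  T  F  |  T
F  F  F  T  |  T
F  F  F  F  |  T
The formula is true on 13 of the 16 rows.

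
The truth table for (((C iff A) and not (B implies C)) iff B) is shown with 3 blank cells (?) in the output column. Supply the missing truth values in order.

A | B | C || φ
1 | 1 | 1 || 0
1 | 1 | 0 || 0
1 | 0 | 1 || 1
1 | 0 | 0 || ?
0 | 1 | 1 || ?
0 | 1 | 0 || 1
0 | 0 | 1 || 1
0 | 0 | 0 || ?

Row A=1, B=0, C=0: ((C iff A) and not (B implies C)) = 0, so the formula = 1.
Row A=0, B=1, C=1: ((C iff A) and not (B implies C)) = 0, so the formula = 0.
Row A=0, B=0, C=0: ((C iff A) and not (B implies C)) = 0, so the formula = 1.

1, 0, 1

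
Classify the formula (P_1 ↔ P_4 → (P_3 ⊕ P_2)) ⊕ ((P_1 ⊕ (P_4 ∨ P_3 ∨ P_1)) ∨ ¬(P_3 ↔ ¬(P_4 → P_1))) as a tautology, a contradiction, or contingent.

contingent

P_1 | P_2 | P_3 | P_4 | φ
--- | --- | --- | --- | -
 F  |  F  |  F  |  F  | F
 F  |  F  |  F  |  T  | F
 F  |  F  |  T  |  F  | T
 F  |  F  |  T  |  T  | T
 F  |  T  |  F  |  F  | F
 F  |  T  |  F  |  T  | T
 F  |  T  |  T  |  F  | T
 F  |  T  |  T  |  T  | F
 T  |  F  |  F  |  F  | T
 T  |  F  |  F  |  T  | F
 T  |  F  |  T  |  F  | F
 T  |  F  |  T  |  T  | F
 T  |  T  |  F  |  F  | T
 T  |  T  |  F  |  T  | T
 T  |  T  |  T  |  F  | F
 T  |  T  |  T  |  T  | T
8 of 16 rows are T, so the formula is contingent.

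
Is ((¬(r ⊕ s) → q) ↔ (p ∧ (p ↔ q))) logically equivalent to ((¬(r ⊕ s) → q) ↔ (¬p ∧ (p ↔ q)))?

not equivalent

p | q | r | s | φ | ψ
- | - | - | - | - | -
T | T | T | T | T | F
T | T | T | F | T | F
T | T | F | T | T | F
T | T | F | F | T | F
T | F | T | T | T | T
T | F | T | F | F | F
T | F | F | T | F | F
T | F | F | F | T | T
F | T | T | T | F | F
F | T | T | F | F | F
F | T | F | T | F | F
F | T | F | F | F | F
F | F | T | T | T | F
F | F | T | F | F | T
F | F | F | T | F | T
F | F | F | F | T | F
The columns differ at p=T, q=T, r=T, s=T (φ=T, ψ=F), so they are not equivalent.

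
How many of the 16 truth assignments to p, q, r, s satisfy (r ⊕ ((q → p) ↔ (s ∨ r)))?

6

p | q | r | s | (q → p) | (s ∨ r) | ((q → p) ↔ (s ∨ r)) | (r ⊕ ((q → p) ↔ (s ∨ r)))
- | - | - | - | ------- | ------- | ------------------- | -------------------------
T | T | T | T |    T    |    T    |          T          |             F            
T | T | T | F |    T    |    T    |          T          |             F            
T | T | F | T |    T    |    T    |          T          |             T            
T | T | F | F |    T    |    F    |          F          |             F            
T | F | T | T |    T    |    T    |          T          |             F            
T | F | T | F |    T    |    T    |          T          |             F            
T | F | F | T |    T    |    T    |          T          |             T            
T | F | F | F |    T    |    F    |          F          |             F            
F | T | T | T |    F    |    T    |          F          |             T            
F | T | T | F |    F    |    T    |          F          |             T            
F | T | F | T |    F    |    T    |          F          |             F            
F | T | F | F |    F    |    F    |          T          |             T            
F | F | T | T |    T    |    T    |          T          |             F            
F | F | T | F |    T    |    T    |          T          |             F            
F | F | F | T |    T    |    T    |          T          |             T            
F | F | F | F |    T    |    F    |          F          |             F            
The formula is true on 6 of the 16 rows.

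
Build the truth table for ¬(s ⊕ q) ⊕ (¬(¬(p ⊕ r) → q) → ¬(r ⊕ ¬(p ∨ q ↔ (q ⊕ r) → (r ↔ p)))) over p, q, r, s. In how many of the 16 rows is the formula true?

p  q  r  s  |  φ
F  F  F  F  |  T
F  F  F  T  |  F
F  F  T  F  |  F
F  F  T  T  |  T
F  T  F  F  |  T
F  T  F  T  |  F
F  T  T  F  |  T
F  T  T  T  |  F
T  F  F  F  |  F
T  F  F  T  |  T
T  F  T  F  |  T
T  F  T  T  |  F
T  T  F  F  |  T
T  T  F  T  |  F
T  T  T  F  |  T
T  T  T  T  |  F
The formula is true on 8 of the 16 rows.

8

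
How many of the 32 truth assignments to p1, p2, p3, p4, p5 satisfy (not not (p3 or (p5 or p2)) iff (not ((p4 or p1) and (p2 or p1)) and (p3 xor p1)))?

10

p1  p2  p3  p4  p5  |  φ
T   T   T   T   T   |  F
T   T   T   T   F   |  F
T   T   T   F   T   |  F
T   T   T   F   F   |  F
T   T   F   T   T   |  F
T   T   F   T   F   |  F
T   T   F   F   T   |  F
T   T   F   F   F   |  F
T   F   T   T   T   |  F
T   F   T   T   F   |  F
T   F   T   F   T   |  F
T   F   T   F   F   |  F
T   F   F   T   T   |  F
T   F   F   T   F   |  T
T   F   F   F   T   |  F
T   F   F   F   F   |  T
F   T   T   T   T   |  F
F   T   T   T   F   |  F
F   T   T   F   T   |  T
F   T   T   F   F   |  T
F   T   F   T   T   |  F
F   T   F   T   F   |  F
F   T   F   F   T   |  F
F   T   F   F   F   |  F
F   F   T   T   T   |  T
F   F   T   T   F   |  T
F   F   T   F   T   |  T
F   F   T   F   F   |  T
F   F   F   T   T   |  F
F   F   F   T   F   |  T
F   F   F   F   T   |  F
F   F   F   F   F   |  T
The formula is true on 10 of the 32 rows.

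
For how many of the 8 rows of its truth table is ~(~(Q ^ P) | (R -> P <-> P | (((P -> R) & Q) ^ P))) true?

1

P  Q  R     (Q ^ P)  ~(Q ^ P)  (R -> P)  (P -> R)  ((P -> R) & Q)  (((P -> R) & Q) ^ P)  (P | (((P -> R) & Q) ^ P))  φ
F  F  F        F        T         T         T            F                  F                        F               F
F  F  T        F        T         F         T            F                  F                        F               F
F  T  F        T        F         T         T            T                  T                        T               F
F  T  T        T        F         F         T            T                  T                        T               T
T  F  F        T        F         T         F            F                  T                        T               F
T  F  T        T        F         T         T            F                  T                        T               F
T  T  F        F        T         T         F            F                  T                        T               F
T  T  T        F        T         T         T            T                  F                        T               F
The formula is true on 1 of the 8 rows.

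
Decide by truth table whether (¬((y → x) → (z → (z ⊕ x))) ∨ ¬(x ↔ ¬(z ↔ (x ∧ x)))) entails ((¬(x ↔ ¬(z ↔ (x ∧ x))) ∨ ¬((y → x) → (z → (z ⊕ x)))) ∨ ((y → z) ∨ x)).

x | y | z || φ | ψ
0 | 0 | 0 || 0 | 1
0 | 0 | 1 || 1 | 1
0 | 1 | 0 || 0 | 0
0 | 1 | 1 || 1 | 1
1 | 0 | 0 || 0 | 1
1 | 0 | 1 || 1 | 1
1 | 1 | 0 || 0 | 1
1 | 1 | 1 || 1 | 1
In every row where φ is true, ψ is also true, so φ ⊨ ψ.

yes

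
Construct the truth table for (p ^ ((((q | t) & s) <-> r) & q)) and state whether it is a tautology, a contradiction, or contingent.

  p      q      r      s      t    |    φ  
False  False  False  False  False  |  False
False  False  False  False   True  |  False
False  False  False   True  False  |  False
False  False  False   True   True  |  False
False  False   True  False  False  |  False
False  False   True  False   True  |  False
False  False   True   True  False  |  False
False  False   True   True   True  |  False
False   True  False  False  False  |   True
False   True  False  False   True  |   True
False   True  False   True  False  |  False
False   True  False   True   True  |  False
False   True   True  False  False  |  False
False   True   True  False   True  |  False
False   True   True   True  False  |   True
False   True   True   True   True  |   True
 True  False  False  False  False  |   True
 True  False  False  False   True  |   True
 True  False  False   True  False  |   True
 True  False  False   True   True  |   True
 True  False   True  False  False  |   True
 True  False   True  False   True  |   True
 True  False   True   True  False  |   True
 True  False   True   True   True  |   True
 True   True  False  False  False  |  False
 True   True  False  False   True  |  False
 True   True  False   True  False  |   True
 True   True  False   True   True  |   True
 True   True   True  False  False  |   True
 True   True   True  False   True  |   True
 True   True   True   True  False  |  False
 True   True   True   True   True  |  False
16 of 32 rows are True, so the formula is contingent.

contingent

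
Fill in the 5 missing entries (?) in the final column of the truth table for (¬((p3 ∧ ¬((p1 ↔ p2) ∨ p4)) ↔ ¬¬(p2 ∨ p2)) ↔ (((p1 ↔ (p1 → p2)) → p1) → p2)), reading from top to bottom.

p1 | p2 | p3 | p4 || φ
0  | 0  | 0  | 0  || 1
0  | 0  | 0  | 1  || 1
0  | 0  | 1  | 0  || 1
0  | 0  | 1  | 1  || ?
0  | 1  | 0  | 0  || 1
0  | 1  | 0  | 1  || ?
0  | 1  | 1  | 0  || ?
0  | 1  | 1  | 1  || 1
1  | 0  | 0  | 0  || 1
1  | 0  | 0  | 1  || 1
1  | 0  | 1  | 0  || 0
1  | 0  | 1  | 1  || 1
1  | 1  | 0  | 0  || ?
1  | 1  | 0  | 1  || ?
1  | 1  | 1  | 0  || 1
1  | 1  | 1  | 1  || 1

1, 1, 0, 1, 1

Row p1=0, p2=0, p3=1, p4=1: ¬((p3 ∧ ¬((p1 ↔ p2) ∨ p4)) ↔ ¬¬(p2 ∨ p2)) = 0, (((p1 ↔ (p1 → p2)) → p1) → p2) = 0, so the formula = 1.
Row p1=0, p2=1, p3=0, p4=1: ¬((p3 ∧ ¬((p1 ↔ p2) ∨ p4)) ↔ ¬¬(p2 ∨ p2)) = 1, (((p1 ↔ (p1 → p2)) → p1) → p2) = 1, so the formula = 1.
Row p1=0, p2=1, p3=1, p4=0: ¬((p3 ∧ ¬((p1 ↔ p2) ∨ p4)) ↔ ¬¬(p2 ∨ p2)) = 0, (((p1 ↔ (p1 → p2)) → p1) → p2) = 1, so the formula = 0.
Row p1=1, p2=1, p3=0, p4=0: ¬((p3 ∧ ¬((p1 ↔ p2) ∨ p4)) ↔ ¬¬(p2 ∨ p2)) = 1, (((p1 ↔ (p1 → p2)) → p1) → p2) = 1, so the formula = 1.
Row p1=1, p2=1, p3=0, p4=1: ¬((p3 ∧ ¬((p1 ↔ p2) ∨ p4)) ↔ ¬¬(p2 ∨ p2)) = 1, (((p1 ↔ (p1 → p2)) → p1) → p2) = 1, so the formula = 1.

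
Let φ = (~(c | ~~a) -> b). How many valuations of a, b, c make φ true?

7

a  b  c     ~a  ~~a  (c | ~~a)  ~(c | ~~a)  (~(c | ~~a) -> b)
T  T  T     F    T       T          F               T        
T  T  F     F    T       T          F               T        
T  F  T     F    T       T          F               T        
T  F  F     F    T       T          F               T        
F  T  T     T    F       T          F               T        
F  T  F     T    F       F          T               T        
F  F  T     T    F       T          F               T        
F  F  F     T    F       F          T               F        
The formula is true on 7 of the 8 rows.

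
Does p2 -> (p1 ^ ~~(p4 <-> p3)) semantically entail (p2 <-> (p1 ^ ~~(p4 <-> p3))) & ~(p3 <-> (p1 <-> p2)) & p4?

  p1     p2     p3     p4   |    φ      ψ  
False  False  False  False  |   True  False
False  False  False   True  |   True   True
False  False   True  False  |   True  False
False  False   True   True  |   True  False
False   True  False  False  |   True  False
False   True  False   True  |  False  False
False   True   True  False  |  False  False
False   True   True   True  |   True   True
 True  False  False  False  |   True  False
 True  False  False   True  |   True  False
 True  False   True  False  |   True  False
 True  False   True   True  |   True   True
 True   True  False  False  |  False  False
 True   True  False   True  |   True   True
 True   True   True  False  |   True  False
 True   True   True   True  |  False  False
At p1=False, p2=False, p3=False, p4=False we have φ true but ψ false, so φ does not entail ψ.

no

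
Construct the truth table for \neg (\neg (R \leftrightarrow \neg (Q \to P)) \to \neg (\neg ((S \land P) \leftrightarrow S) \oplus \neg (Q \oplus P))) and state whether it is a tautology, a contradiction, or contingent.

P | Q | R | S || (Q \to P) | \neg (Q \to P) | (S \land P) | (Q \oplus P) | \neg (Q \oplus P) | φ
T | T | T | T ||     T     |       F        |      T      |      F       |         T         | T
T | T | T | F ||     T     |       F        |      F      |      F       |         T         | T
T | T | F | T ||     T     |       F        |      T      |      F       |         T         | F
T | T | F | F ||     T     |       F        |      F      |      F       |         T         | F
T | F | T | T ||     T     |       F        |      T      |      T       |         F         | F
T | F | T | F ||     T     |       F        |      F      |      T       |         F         | F
T | F | F | T ||     T     |       F        |      T      |      T       |         F         | F
T | F | F | F ||     T     |       F        |      F      |      T       |         F         | F
F | T | T | T ||     F     |       T        |      F      |      T       |         F         | F
F | T | T | F ||     F     |       T        |      F      |      T       |         F         | F
F | T | F | T ||     F     |       T        |      F      |      T       |         F         | T
F | T | F | F ||     F     |       T        |      F      |      T       |         F         | F
F | F | T | T ||     T     |       F        |      F      |      F       |         T         | F
F | F | T | F ||     T     |       F        |      F      |      F       |         T         | T
F | F | F | T ||     T     |       F        |      F      |      F       |         T         | F
F | F | F | F ||     T     |       F        |      F      |      F       |         T         | F
4 of 16 rows are T, so the formula is contingent.

contingent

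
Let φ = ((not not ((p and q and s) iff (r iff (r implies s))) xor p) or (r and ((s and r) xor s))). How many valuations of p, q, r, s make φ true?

p | q | r | s || φ
1 | 1 | 1 | 1 || 0
1 | 1 | 1 | 0 || 0
1 | 1 | 0 | 1 || 1
1 | 1 | 0 | 0 || 0
1 | 0 | 1 | 1 || 1
1 | 0 | 1 | 0 || 0
1 | 0 | 0 | 1 || 0
1 | 0 | 0 | 0 || 0
0 | 1 | 1 | 1 || 0
0 | 1 | 1 | 0 || 1
0 | 1 | 0 | 1 || 1
0 | 1 | 0 | 0 || 1
0 | 0 | 1 | 1 || 0
0 | 0 | 1 | 0 || 1
0 | 0 | 0 | 1 || 1
0 | 0 | 0 | 0 || 1
The formula is true on 8 of the 16 rows.

8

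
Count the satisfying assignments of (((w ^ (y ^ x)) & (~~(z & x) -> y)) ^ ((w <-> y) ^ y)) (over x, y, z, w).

x  y  z  w  |  (y ^ x)  (w ^ (y ^ x))  (z & x)  ~(z & x)  ~~(z & x)  (~~(z & x) -> y)  (w <-> y)  ((w <-> y) ^ y)  φ
1  1  1  1  |     0           1           1        0          1             1              1             0         1
1  1  1  0  |     0           0           1        0          1             1              0             1         1
1  1  0  1  |     0           1           0        1          0             1              1             0         1
1  1  0  0  |     0           0           0        1          0             1              0             1         1
1  0  1  1  |     1           0           1        0          1             0              0             0         0
1  0  1  0  |     1           1           1        0          1             0              1             1         1
1  0  0  1  |     1           0           0        1          0             1              0             0         0
1  0  0  0  |     1           1           0        1          0             1              1             1         0
0  1  1  1  |     1           0           0        1          0             1              1             0         0
0  1  1  0  |     1           1           0        1          0             1              0             1         0
0  1  0  1  |     1           0           0        1          0             1              1             0         0
0  1  0  0  |     1           1           0        1          0             1              0             1         0
0  0  1  1  |     0           1           0        1          0             1              0             0         1
0  0  1  0  |     0           0           0        1          0             1              1             1         1
0  0  0  1  |     0           1           0        1          0             1              0             0         1
0  0  0  0  |     0           0           0        1          0             1              1             1         1
The formula is true on 9 of the 16 rows.

9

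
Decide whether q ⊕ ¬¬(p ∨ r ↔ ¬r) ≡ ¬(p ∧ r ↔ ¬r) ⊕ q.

not equivalent

p | q | r || φ | ψ
1 | 1 | 1 || 1 | 0
1 | 1 | 0 || 0 | 0
1 | 0 | 1 || 0 | 1
1 | 0 | 0 || 1 | 1
0 | 1 | 1 || 1 | 1
0 | 1 | 0 || 1 | 0
0 | 0 | 1 || 0 | 0
0 | 0 | 0 || 0 | 1
The columns differ at p=1, q=1, r=1 (φ=1, ψ=0), so they are not equivalent.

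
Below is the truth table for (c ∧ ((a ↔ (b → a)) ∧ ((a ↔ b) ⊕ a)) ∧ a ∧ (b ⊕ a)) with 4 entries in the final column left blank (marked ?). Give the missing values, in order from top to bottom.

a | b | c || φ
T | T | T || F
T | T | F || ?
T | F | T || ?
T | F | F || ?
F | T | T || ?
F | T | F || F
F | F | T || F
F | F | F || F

Row a=T, b=T, c=F: ((a ↔ (b → a)) ∧ ((a ↔ b) ⊕ a)) = F, (b ⊕ a) = F, so the formula = F.
Row a=T, b=F, c=T: ((a ↔ (b → a)) ∧ ((a ↔ b) ⊕ a)) = T, (b ⊕ a) = T, so the formula = T.
Row a=T, b=F, c=F: ((a ↔ (b → a)) ∧ ((a ↔ b) ⊕ a)) = T, (b ⊕ a) = T, so the formula = F.
Row a=F, b=T, c=T: ((a ↔ (b → a)) ∧ ((a ↔ b) ⊕ a)) = F, (b ⊕ a) = T, so the formula = F.

F, T, F, F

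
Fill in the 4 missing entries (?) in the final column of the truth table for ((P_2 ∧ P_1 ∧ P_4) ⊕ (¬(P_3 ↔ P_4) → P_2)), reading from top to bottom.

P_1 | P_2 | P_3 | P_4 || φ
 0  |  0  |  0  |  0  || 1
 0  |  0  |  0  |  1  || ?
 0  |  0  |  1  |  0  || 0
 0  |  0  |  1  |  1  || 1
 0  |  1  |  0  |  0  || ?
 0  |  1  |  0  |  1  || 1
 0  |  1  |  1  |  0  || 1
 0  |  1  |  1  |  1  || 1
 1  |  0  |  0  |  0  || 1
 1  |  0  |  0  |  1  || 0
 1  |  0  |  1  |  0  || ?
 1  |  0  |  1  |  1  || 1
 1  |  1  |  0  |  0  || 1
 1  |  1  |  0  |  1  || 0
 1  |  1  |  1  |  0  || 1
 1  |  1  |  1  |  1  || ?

0, 1, 0, 0

Row P_1=0, P_2=0, P_3=0, P_4=1: (P_2 ∧ P_1 ∧ P_4) = 0, (¬(P_3 ↔ P_4) → P_2) = 0, so the formula = 0.
Row P_1=0, P_2=1, P_3=0, P_4=0: (P_2 ∧ P_1 ∧ P_4) = 0, (¬(P_3 ↔ P_4) → P_2) = 1, so the formula = 1.
Row P_1=1, P_2=0, P_3=1, P_4=0: (P_2 ∧ P_1 ∧ P_4) = 0, (¬(P_3 ↔ P_4) → P_2) = 0, so the formula = 0.
Row P_1=1, P_2=1, P_3=1, P_4=1: (P_2 ∧ P_1 ∧ P_4) = 1, (¬(P_3 ↔ P_4) → P_2) = 1, so the formula = 0.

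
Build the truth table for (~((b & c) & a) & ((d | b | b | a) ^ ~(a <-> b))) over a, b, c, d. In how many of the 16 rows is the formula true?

4

a  b  c  d     (b & c)  ((b & c) & a)  ~((b & c) & a)  (d | b | b | a)  (a <-> b)  ~(a <-> b)  φ
T  T  T  T        T           T              F                T             T          F       F
T  T  T  F        T           T              F                T             T          F       F
T  T  F  T        F           F              T                T             T          F       T
T  T  F  F        F           F              T                T             T          F       T
T  F  T  T        F           F              T                T             F          T       F
T  F  T  F        F           F              T                T             F          T       F
T  F  F  T        F           F              T                T             F          T       F
T  F  F  F        F           F              T                T             F          T       F
F  T  T  T        T           F              T                T             F          T       F
F  T  T  F        T           F              T                T             F          T       F
F  T  F  T        F           F              T                T             F          T       F
F  T  F  F        F           F              T                T             F          T       F
F  F  T  T        F           F              T                T             T          F       T
F  F  T  F        F           F              T                F             T          F       F
F  F  F  T        F           F              T                T             T          F       T
F  F  F  F        F           F              T                F             T          F       F
The formula is true on 4 of the 16 rows.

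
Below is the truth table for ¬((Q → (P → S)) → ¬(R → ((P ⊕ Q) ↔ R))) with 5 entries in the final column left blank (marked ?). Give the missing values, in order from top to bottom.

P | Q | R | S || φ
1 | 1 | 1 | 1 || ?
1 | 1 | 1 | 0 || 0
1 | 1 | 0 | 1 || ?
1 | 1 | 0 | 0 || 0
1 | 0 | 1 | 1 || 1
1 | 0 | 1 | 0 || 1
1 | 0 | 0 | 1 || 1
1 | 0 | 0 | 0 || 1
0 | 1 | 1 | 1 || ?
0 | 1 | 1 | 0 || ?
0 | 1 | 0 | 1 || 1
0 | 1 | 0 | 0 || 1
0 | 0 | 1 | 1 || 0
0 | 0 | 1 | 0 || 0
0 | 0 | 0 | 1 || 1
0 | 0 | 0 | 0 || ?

Row P=1, Q=1, R=1, S=1: (Q → (P → S)) = 1, ¬(R → ((P ⊕ Q) ↔ R)) = 1, ((Q → (P → S)) → ¬(R → ((P ⊕ Q) ↔ R))) = 1, so the formula = 0.
Row P=1, Q=1, R=0, S=1: (Q → (P → S)) = 1, ¬(R → ((P ⊕ Q) ↔ R)) = 0, ((Q → (P → S)) → ¬(R → ((P ⊕ Q) ↔ R))) = 0, so the formula = 1.
Row P=0, Q=1, R=1, S=1: (Q → (P → S)) = 1, ¬(R → ((P ⊕ Q) ↔ R)) = 0, ((Q → (P → S)) → ¬(R → ((P ⊕ Q) ↔ R))) = 0, so the formula = 1.
Row P=0, Q=1, R=1, S=0: (Q → (P → S)) = 1, ¬(R → ((P ⊕ Q) ↔ R)) = 0, ((Q → (P → S)) → ¬(R → ((P ⊕ Q) ↔ R))) = 0, so the formula = 1.
Row P=0, Q=0, R=0, S=0: (Q → (P → S)) = 1, ¬(R → ((P ⊕ Q) ↔ R)) = 0, ((Q → (P → S)) → ¬(R → ((P ⊕ Q) ↔ R))) = 0, so the formula = 1.

0, 1, 1, 1, 1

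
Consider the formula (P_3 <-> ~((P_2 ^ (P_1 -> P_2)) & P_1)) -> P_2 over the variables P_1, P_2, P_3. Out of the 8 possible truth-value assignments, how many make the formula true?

P_1 | P_2 | P_3 | (P_1 -> P_2) | (P_2 ^ (P_1 -> P_2)) | ((P_2 ^ (P_1 -> P_2)) & P_1) | φ
--- | --- | --- | ------------ | -------------------- | ---------------------------- | -
 T  |  T  |  T  |      T       |          F           |              F               | T
 T  |  T  |  F  |      T       |          F           |              F               | T
 T  |  F  |  T  |      F       |          F           |              F               | F
 T  |  F  |  F  |      F       |          F           |              F               | T
 F  |  T  |  T  |      T       |          F           |              F               | T
 F  |  T  |  F  |      T       |          F           |              F               | T
 F  |  F  |  T  |      T       |          T           |              F               | F
 F  |  F  |  F  |      T       |          T           |              F               | T
The formula is true on 6 of the 8 rows.

6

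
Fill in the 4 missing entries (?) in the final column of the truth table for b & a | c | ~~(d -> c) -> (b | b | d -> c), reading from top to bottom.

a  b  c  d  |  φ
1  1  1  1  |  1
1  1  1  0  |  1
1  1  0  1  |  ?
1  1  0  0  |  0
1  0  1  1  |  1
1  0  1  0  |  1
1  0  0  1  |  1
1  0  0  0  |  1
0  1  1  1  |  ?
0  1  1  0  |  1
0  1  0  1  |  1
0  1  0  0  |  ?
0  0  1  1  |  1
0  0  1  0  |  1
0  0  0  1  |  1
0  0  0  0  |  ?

0, 1, 0, 1

Row a=1, b=1, c=0, d=1: (b & a | c | ~~(d -> c)) = 1, (b | b | d -> c) = 0, so the formula = 0.
Row a=0, b=1, c=1, d=1: (b & a | c | ~~(d -> c)) = 1, (b | b | d -> c) = 1, so the formula = 1.
Row a=0, b=1, c=0, d=0: (b & a | c | ~~(d -> c)) = 1, (b | b | d -> c) = 0, so the formula = 0.
Row a=0, b=0, c=0, d=0: (b & a | c | ~~(d -> c)) = 1, (b | b | d -> c) = 1, so the formula = 1.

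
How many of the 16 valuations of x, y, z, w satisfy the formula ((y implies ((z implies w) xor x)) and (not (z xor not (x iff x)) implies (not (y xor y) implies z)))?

x  y  z  w  |  φ
F  F  F  F  |  F
F  F  F  T  |  F
F  F  T  F  |  T
F  F  T  T  |  T
F  T  F  F  |  F
F  T  F  T  |  F
F  T  T  F  |  F
F  T  T  T  |  T
T  F  F  F  |  F
T  F  F  T  |  F
T  F  T  F  |  T
T  F  T  T  |  T
T  T  F  F  |  F
T  T  F  T  |  F
T  T  T  F  |  T
T  T  T  T  |  F
The formula is true on 6 of the 16 rows.

6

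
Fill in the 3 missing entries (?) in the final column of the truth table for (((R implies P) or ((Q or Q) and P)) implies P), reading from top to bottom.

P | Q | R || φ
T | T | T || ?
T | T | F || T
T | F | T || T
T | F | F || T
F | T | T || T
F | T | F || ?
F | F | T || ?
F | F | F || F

T, F, T

Row P=T, Q=T, R=T: ((R implies P) or ((Q or Q) and P)) = T, so the formula = T.
Row P=F, Q=T, R=F: ((R implies P) or ((Q or Q) and P)) = T, so the formula = F.
Row P=F, Q=F, R=T: ((R implies P) or ((Q or Q) and P)) = F, so the formula = T.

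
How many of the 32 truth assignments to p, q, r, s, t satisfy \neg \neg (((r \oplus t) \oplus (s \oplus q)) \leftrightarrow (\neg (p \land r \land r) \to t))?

16

p | q | r | s | t || φ
F | F | F | F | F || T
F | F | F | F | T || T
F | F | F | T | F || F
F | F | F | T | T || F
F | F | T | F | F || F
F | F | T | F | T || F
F | F | T | T | F || T
F | F | T | T | T || T
F | T | F | F | F || F
F | T | F | F | T || F
F | T | F | T | F || T
F | T | F | T | T || T
F | T | T | F | F || T
F | T | T | F | T || T
F | T | T | T | F || F
F | T | T | T | T || F
T | F | F | F | F || T
T | F | F | F | T || T
T | F | F | T | F || F
T | F | F | T | T || F
T | F | T | F | F || T
T | F | T | F | T || F
T | F | T | T | F || F
T | F | T | T | T || T
T | T | F | F | F || F
T | T | F | F | T || F
T | T | F | T | F || T
T | T | F | T | T || T
T | T | T | F | F || F
T | T | T | F | T || T
T | T | T | T | F || T
T | T | T | T | T || F
The formula is true on 16 of the 32 rows.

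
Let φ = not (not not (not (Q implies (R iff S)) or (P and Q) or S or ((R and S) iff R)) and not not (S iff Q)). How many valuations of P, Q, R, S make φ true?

P | Q | R | S || φ
0 | 0 | 0 | 0 || 0
0 | 0 | 0 | 1 || 1
0 | 0 | 1 | 0 || 1
0 | 0 | 1 | 1 || 1
0 | 1 | 0 | 0 || 1
0 | 1 | 0 | 1 || 0
0 | 1 | 1 | 0 || 1
0 | 1 | 1 | 1 || 0
1 | 0 | 0 | 0 || 0
1 | 0 | 0 | 1 || 1
1 | 0 | 1 | 0 || 1
1 | 0 | 1 | 1 || 1
1 | 1 | 0 | 0 || 1
1 | 1 | 0 | 1 || 0
1 | 1 | 1 | 0 || 1
1 | 1 | 1 | 1 || 0
The formula is true on 10 of the 16 rows.

10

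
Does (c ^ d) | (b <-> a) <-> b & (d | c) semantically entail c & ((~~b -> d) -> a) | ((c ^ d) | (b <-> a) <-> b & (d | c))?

a | b | c | d || φ | ψ
T | T | T | T || T | T
T | T | T | F || T | T
T | T | F | T || T | T
T | T | F | F || F | F
T | F | T | T || T | T
T | F | T | F || F | T
T | F | F | T || F | F
T | F | F | F || T | T
F | T | T | T || F | F
F | T | T | F || T | T
F | T | F | T || T | T
F | T | F | F || T | T
F | F | T | T || F | F
F | F | T | F || F | F
F | F | F | T || F | F
F | F | F | F || F | F
In every row where φ is true, ψ is also true, so φ ⊨ ψ.

yes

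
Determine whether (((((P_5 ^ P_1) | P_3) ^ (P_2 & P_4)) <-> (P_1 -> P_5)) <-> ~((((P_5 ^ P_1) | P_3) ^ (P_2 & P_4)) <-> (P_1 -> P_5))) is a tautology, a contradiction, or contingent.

contradiction

P_1 | P_2 | P_3 | P_4 | P_5 | φ
--- | --- | --- | --- | --- | -
 T  |  T  |  T  |  T  |  T  | F
 T  |  T  |  T  |  T  |  F  | F
 T  |  T  |  T  |  F  |  T  | F
 T  |  T  |  T  |  F  |  F  | F
 T  |  T  |  F  |  T  |  T  | F
 T  |  T  |  F  |  T  |  F  | F
 T  |  T  |  F  |  F  |  T  | F
 T  |  T  |  F  |  F  |  F  | F
 T  |  F  |  T  |  T  |  T  | F
 T  |  F  |  T  |  T  |  F  | F
 T  |  F  |  T  |  F  |  T  | F
 T  |  F  |  T  |  F  |  F  | F
 T  |  F  |  F  |  T  |  T  | F
 T  |  F  |  F  |  T  |  F  | F
 T  |  F  |  F  |  F  |  T  | F
 T  |  F  |  F  |  F  |  F  | F
 F  |  T  |  T  |  T  |  T  | F
 F  |  T  |  T  |  T  |  F  | F
 F  |  T  |  T  |  F  |  T  | F
 F  |  T  |  T  |  F  |  F  | F
 F  |  T  |  F  |  T  |  T  | F
 F  |  T  |  F  |  T  |  F  | F
 F  |  T  |  F  |  F  |  T  | F
 F  |  T  |  F  |  F  |  F  | F
 F  |  F  |  T  |  T  |  T  | F
 F  |  F  |  T  |  T  |  F  | F
 F  |  F  |  T  |  F  |  T  | F
 F  |  F  |  T  |  F  |  F  | F
 F  |  F  |  F  |  T  |  T  | F
 F  |  F  |  F  |  T  |  F  | F
 F  |  F  |  F  |  F  |  T  | F
 F  |  F  |  F  |  F  |  F  | F
Every row is F, so the formula is a contradiction.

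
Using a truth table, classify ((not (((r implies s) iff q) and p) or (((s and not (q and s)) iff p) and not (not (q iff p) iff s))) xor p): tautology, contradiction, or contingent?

contingent

p | q | r | s | (r implies s) | ((r implies s) iff q) | (q and s) | not (q and s) | (s and not (q and s)) | (q iff p) | not (q iff p) | (not (q iff p) iff s) | not (not (q iff p) iff s) | φ
- | - | - | - | ------------- | --------------------- | --------- | ------------- | --------------------- | --------- | ------------- | --------------------- | ------------------------- | -
T | T | T | T |       T       |           T           |     T     |       F       |           F           |     T     |       F       |           F           |             T             | T
T | T | T | F |       F       |           F           |     F     |       T       |           F           |     T     |       F       |           T           |             F             | F
T | T | F | T |       T       |           T           |     T     |       F       |           F           |     T     |       F       |           F           |             T             | T
T | T | F | F |       T       |           T           |     F     |       T       |           F           |     T     |       F       |           T           |             F             | T
T | F | T | T |       T       |           F           |     F     |       T       |           T           |     F     |       T       |           T           |             F             | F
T | F | T | F |       F       |           T           |     F     |       T       |           F           |     F     |       T       |           F           |             T             | T
T | F | F | T |       T       |           F           |     F     |       T       |           T           |     F     |       T       |           T           |             F             | F
T | F | F | F |       T       |           F           |     F     |       T       |           F           |     F     |       T       |           F           |             T             | F
F | T | T | T |       T       |           T           |     T     |       F       |           F           |     F     |       T       |           T           |             F             | T
F | T | T | F |       F       |           F           |     F     |       T       |           F           |     F     |       T       |           F           |             T             | T
F | T | F | T |       T       |           T           |     T     |       F       |           F           |     F     |       T       |           T           |             F             | T
F | T | F | F |       T       |           T           |     F     |       T       |           F           |     F     |       T       |           F           |             T             | T
F | F | T | T |       T       |           F           |     F     |       T       |           T           |     T     |       F       |           F           |             T             | T
F | F | T | F |       F       |           T           |     F     |       T       |           F           |     T     |       F       |           T           |             F             | T
F | F | F | T |       T       |           F           |     F     |       T       |           T           |     T     |       F       |           F           |             T             | T
F | F | F | F |       T       |           F           |     F     |       T       |           F           |     T     |       F       |           T           |             F             | T
12 of 16 rows are T, so the formula is contingent.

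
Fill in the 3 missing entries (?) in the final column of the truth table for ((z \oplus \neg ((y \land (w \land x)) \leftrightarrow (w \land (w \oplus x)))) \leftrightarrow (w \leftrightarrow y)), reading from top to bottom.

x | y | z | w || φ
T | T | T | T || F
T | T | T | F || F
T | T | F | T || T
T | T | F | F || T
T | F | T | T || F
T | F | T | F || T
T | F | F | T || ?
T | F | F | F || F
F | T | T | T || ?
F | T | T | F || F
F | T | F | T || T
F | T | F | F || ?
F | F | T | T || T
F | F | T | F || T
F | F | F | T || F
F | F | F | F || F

T, F, T

Row x=T, y=F, z=F, w=T: (z \oplus \neg ((y \land (w \land x)) \leftrightarrow (w \land (w \oplus x)))) = F, (w \leftrightarrow y) = F, so the formula = T.
Row x=F, y=T, z=T, w=T: (z \oplus \neg ((y \land (w \land x)) \leftrightarrow (w \land (w \oplus x)))) = F, (w \leftrightarrow y) = T, so the formula = F.
Row x=F, y=T, z=F, w=F: (z \oplus \neg ((y \land (w \land x)) \leftrightarrow (w \land (w \oplus x)))) = F, (w \leftrightarrow y) = F, so the formula = T.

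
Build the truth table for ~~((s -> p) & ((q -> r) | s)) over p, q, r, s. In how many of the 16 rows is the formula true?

p  q  r  s     (s -> p)  (q -> r)  ((q -> r) | s)  ((s -> p) & ((q -> r) | s))  ~((s -> p) & ((q -> r) | s))  ~~((s -> p) & ((q -> r) | s))
T  T  T  T        T         T            T                      T                            F                              T              
T  T  T  F        T         T            T                      T                            F                              T              
T  T  F  T        T         F            T                      T                            F                              T              
T  T  F  F        T         F            F                      F                            T                              F              
T  F  T  T        T         T            T                      T                            F                              T              
T  F  T  F        T         T            T                      T                            F                              T              
T  F  F  T        T         T            T                      T                            F                              T              
T  F  F  F        T         T            T                      T                            F                              T              
F  T  T  T        F         T            T                      F                            T                              F              
F  T  T  F        T         T            T                      T                            F                              T              
F  T  F  T        F         F            T                      F                            T                              F              
F  T  F  F        T         F            F                      F                            T                              F              
F  F  T  T        F         T            T                      F                            T                              F              
F  F  T  F        T         T            T                      T                            F                              T              
F  F  F  T        F         T            T                      F                            T                              F              
F  F  F  F        T         T            T                      T                            F                              T              
The formula is true on 10 of the 16 rows.

10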